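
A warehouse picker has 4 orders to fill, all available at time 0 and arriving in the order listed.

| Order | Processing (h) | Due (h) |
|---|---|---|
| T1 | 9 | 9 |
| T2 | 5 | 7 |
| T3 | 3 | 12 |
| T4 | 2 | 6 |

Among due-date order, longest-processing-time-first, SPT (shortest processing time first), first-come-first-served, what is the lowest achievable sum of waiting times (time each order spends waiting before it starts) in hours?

EDD (increasing due date): T4 T2 T1 T3.
T4: waits 0, runs 0→2
T2: waits 2, runs 2→7
T1: waits 7, runs 7→16
T3: waits 16, runs 16→19
Sum = 0+2+7+16 = 25.
LPT (decreasing processing time): T1 T2 T3 T4.
T1: waits 0, runs 0→9
T2: waits 9, runs 9→14
T3: waits 14, runs 14→17
T4: waits 17, runs 17→19
Sum = 0+9+14+17 = 40.
SPT (increasing processing time): T4 T3 T2 T1.
T4: waits 0, runs 0→2
T3: waits 2, runs 2→5
T2: waits 5, runs 5→10
T1: waits 10, runs 10→19
Sum = 0+2+5+10 = 17.
FIFO (arrival order): T1 T2 T3 T4.
T1: waits 0, runs 0→9
T2: waits 9, runs 9→14
T3: waits 14, runs 14→17
T4: waits 17, runs 17→19
Sum = 0+9+14+17 = 40.
EDD 25, LPT 40, SPT 17, FIFO 40 → minimum 17.

17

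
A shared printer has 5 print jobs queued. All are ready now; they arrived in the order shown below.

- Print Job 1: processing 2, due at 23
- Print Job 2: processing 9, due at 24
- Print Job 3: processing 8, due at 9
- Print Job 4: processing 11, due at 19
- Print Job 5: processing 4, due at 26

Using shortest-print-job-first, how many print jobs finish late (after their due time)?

2

SPT (increasing processing time): Print Job 1 Print Job 5 Print Job 3 Print Job 2 Print Job 4.
Print Job 1: 0→2, due 23, tardiness 0
Print Job 5: 2→6, due 26, tardiness 0
Print Job 3: 6→14, due 9, tardiness 5
Print Job 2: 14→23, due 24, tardiness 0
Print Job 4: 23→34, due 19, tardiness 15
Late print jobs: 2.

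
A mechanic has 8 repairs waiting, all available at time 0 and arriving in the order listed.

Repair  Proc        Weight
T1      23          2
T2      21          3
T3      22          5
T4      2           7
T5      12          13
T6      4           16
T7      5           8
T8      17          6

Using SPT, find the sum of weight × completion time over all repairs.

SPT (increasing processing time): T4 T6 T7 T5 T8 T2 T3 T1.
T4: finishes 2, weight 7, w·C = 14
T6: finishes 6, weight 16, w·C = 96
T7: finishes 11, weight 8, w·C = 88
T5: finishes 23, weight 13, w·C = 299
T8: finishes 40, weight 6, w·C = 240
T2: finishes 61, weight 3, w·C = 183
T3: finishes 83, weight 5, w·C = 415
T1: finishes 106, weight 2, w·C = 212
Sum = 14+96+88+299+240+183+415+212 = 1547.

1547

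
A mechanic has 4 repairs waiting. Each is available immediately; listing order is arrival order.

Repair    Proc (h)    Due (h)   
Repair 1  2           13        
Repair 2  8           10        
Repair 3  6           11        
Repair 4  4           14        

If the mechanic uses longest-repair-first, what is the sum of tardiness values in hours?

LPT (decreasing processing time): Repair 2 Repair 3 Repair 4 Repair 1.
Repair 2: 0→8, due 10, tardiness 0
Repair 3: 8→14, due 11, tardiness 3
Repair 4: 14→18, due 14, tardiness 4
Repair 1: 18→20, due 13, tardiness 7
Sum = 0+3+4+7 = 14.

14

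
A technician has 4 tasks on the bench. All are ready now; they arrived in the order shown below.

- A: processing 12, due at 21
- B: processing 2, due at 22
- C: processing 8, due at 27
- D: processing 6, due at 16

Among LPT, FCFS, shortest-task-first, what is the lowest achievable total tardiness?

7

LPT (decreasing processing time): A C D B.
A: 0→12, due 21, tardiness 0
C: 12→20, due 27, tardiness 0
D: 20→26, due 16, tardiness 10
B: 26→28, due 22, tardiness 6
Sum = 0+0+10+6 = 16.
FIFO (arrival order): A B C D.
A: 0→12, due 21, tardiness 0
B: 12→14, due 22, tardiness 0
C: 14→22, due 27, tardiness 0
D: 22→28, due 16, tardiness 12
Sum = 0+0+0+12 = 12.
SPT (increasing processing time): B D C A.
B: 0→2, due 22, tardiness 0
D: 2→8, due 16, tardiness 0
C: 8→16, due 27, tardiness 0
A: 16→28, due 21, tardiness 7
Sum = 0+0+0+7 = 7.
LPT 16, FIFO 12, SPT 7 → minimum 7.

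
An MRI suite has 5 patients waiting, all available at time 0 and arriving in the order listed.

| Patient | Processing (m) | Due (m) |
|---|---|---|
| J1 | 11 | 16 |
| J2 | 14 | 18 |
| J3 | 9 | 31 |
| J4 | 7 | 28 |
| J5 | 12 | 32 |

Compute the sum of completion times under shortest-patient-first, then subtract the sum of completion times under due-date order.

SPT (increasing processing time): J4 J3 J1 J5 J2.
J4: 0→7
J3: 7→16
J1: 16→27
J5: 27→39
J2: 39→53
Sum = 7+16+27+39+53 = 142.
EDD (increasing due date): J1 J2 J4 J3 J5.
J1: 0→11
J2: 11→25
J4: 25→32
J3: 32→41
J5: 41→53
Sum = 11+25+32+41+53 = 162.
Difference = 142 − 162 = -20.

-20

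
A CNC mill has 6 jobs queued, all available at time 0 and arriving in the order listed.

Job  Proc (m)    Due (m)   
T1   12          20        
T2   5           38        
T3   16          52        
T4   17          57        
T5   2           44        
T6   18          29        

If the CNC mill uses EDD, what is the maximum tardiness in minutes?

EDD (increasing due date): T1 T6 T2 T5 T3 T4.
T1: 0→12, due 20, tardiness 0
T6: 12→30, due 29, tardiness 1
T2: 30→35, due 38, tardiness 0
T5: 35→37, due 44, tardiness 0
T3: 37→53, due 52, tardiness 1
T4: 53→70, due 57, tardiness 13
Maximum = 13.

13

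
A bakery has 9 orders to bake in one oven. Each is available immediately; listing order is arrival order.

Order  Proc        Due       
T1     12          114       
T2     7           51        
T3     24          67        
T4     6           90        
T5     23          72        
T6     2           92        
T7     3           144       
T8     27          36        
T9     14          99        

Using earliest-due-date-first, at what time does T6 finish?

89

EDD (increasing due date): T8 T2 T3 T5 T4 T6 T9 T1 T7.
T8: 0→27
T2: 27→34
T3: 34→58
T5: 58→81
T4: 81→87
T6: 87→89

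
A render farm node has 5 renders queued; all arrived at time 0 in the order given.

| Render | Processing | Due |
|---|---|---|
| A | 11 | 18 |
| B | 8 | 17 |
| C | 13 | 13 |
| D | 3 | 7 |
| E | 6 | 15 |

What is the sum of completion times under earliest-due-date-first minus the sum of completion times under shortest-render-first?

EDD (increasing due date): D C E B A.
D: 0→3
C: 3→16
E: 16→22
B: 22→30
A: 30→41
Sum = 3+16+22+30+41 = 112.
SPT (increasing processing time): D E B A C.
D: 0→3
E: 3→9
B: 9→17
A: 17→28
C: 28→41
Sum = 3+9+17+28+41 = 98.
Difference = 112 − 98 = 14.

14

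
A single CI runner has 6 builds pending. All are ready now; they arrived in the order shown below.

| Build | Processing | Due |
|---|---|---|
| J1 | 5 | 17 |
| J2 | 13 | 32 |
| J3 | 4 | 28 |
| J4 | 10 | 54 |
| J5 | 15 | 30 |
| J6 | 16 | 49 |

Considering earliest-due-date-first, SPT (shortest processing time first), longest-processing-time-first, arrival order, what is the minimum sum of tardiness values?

18

EDD (increasing due date): J1 J3 J5 J2 J6 J4.
J1: 0→5, due 17, tardiness 0
J3: 5→9, due 28, tardiness 0
J5: 9→24, due 30, tardiness 0
J2: 24→37, due 32, tardiness 5
J6: 37→53, due 49, tardiness 4
J4: 53→63, due 54, tardiness 9
Sum = 0+0+0+5+4+9 = 18.
SPT (increasing processing time): J3 J1 J4 J2 J5 J6.
J3: 0→4, due 28, tardiness 0
J1: 4→9, due 17, tardiness 0
J4: 9→19, due 54, tardiness 0
J2: 19→32, due 32, tardiness 0
J5: 32→47, due 30, tardiness 17
J6: 47→63, due 49, tardiness 14
Sum = 0+0+0+0+17+14 = 31.
LPT (decreasing processing time): J6 J5 J2 J4 J1 J3.
J6: 0→16, due 49, tardiness 0
J5: 16→31, due 30, tardiness 1
J2: 31→44, due 32, tardiness 12
J4: 44→54, due 54, tardiness 0
J1: 54→59, due 17, tardiness 42
J3: 59→63, due 28, tardiness 35
Sum = 0+1+12+0+42+35 = 90.
FIFO (arrival order): J1 J2 J3 J4 J5 J6.
J1: 0→5, due 17, tardiness 0
J2: 5→18, due 32, tardiness 0
J3: 18→22, due 28, tardiness 0
J4: 22→32, due 54, tardiness 0
J5: 32→47, due 30, tardiness 17
J6: 47→63, due 49, tardiness 14
Sum = 0+0+0+0+17+14 = 31.
EDD 18, SPT 31, LPT 90, FIFO 31 → minimum 18.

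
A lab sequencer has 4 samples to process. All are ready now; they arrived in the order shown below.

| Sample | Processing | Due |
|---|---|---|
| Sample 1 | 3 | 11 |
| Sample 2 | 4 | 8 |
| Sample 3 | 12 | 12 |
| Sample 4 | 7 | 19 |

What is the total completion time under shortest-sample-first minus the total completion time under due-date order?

SPT (increasing processing time): Sample 1 Sample 2 Sample 4 Sample 3.
Sample 1: 0→3
Sample 2: 3→7
Sample 4: 7→14
Sample 3: 14→26
Sum = 3+7+14+26 = 50.
EDD (increasing due date): Sample 2 Sample 1 Sample 3 Sample 4.
Sample 2: 0→4
Sample 1: 4→7
Sample 3: 7→19
Sample 4: 19→26
Sum = 4+7+19+26 = 56.
Difference = 50 − 56 = -6.

-6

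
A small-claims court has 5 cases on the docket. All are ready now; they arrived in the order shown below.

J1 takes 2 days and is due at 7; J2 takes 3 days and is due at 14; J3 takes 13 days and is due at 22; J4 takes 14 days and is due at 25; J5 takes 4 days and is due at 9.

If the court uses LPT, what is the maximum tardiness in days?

LPT (decreasing processing time): J4 J3 J5 J2 J1.
J4: 0→14, due 25, tardiness 0
J3: 14→27, due 22, tardiness 5
J5: 27→31, due 9, tardiness 22
J2: 31→34, due 14, tardiness 20
J1: 34→36, due 7, tardiness 29
Maximum = 29.

29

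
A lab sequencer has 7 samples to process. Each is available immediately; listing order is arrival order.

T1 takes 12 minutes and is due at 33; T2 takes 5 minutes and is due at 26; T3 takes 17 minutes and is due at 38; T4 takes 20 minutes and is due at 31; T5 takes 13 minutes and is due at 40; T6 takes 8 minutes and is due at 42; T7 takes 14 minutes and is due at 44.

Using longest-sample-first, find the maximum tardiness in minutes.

LPT (decreasing processing time): T4 T3 T7 T5 T1 T6 T2.
T4: 0→20, due 31, tardiness 0
T3: 20→37, due 38, tardiness 0
T7: 37→51, due 44, tardiness 7
T5: 51→64, due 40, tardiness 24
T1: 64→76, due 33, tardiness 43
T6: 76→84, due 42, tardiness 42
T2: 84→89, due 26, tardiness 63
Maximum = 63.

63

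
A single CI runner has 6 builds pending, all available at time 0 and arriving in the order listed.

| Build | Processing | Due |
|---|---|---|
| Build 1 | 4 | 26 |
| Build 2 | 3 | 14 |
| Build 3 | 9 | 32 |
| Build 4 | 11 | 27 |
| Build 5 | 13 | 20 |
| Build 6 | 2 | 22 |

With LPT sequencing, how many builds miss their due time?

LPT (decreasing processing time): Build 5 Build 4 Build 3 Build 1 Build 2 Build 6.
Build 5: 0→13, due 20, tardiness 0
Build 4: 13→24, due 27, tardiness 0
Build 3: 24→33, due 32, tardiness 1
Build 1: 33→37, due 26, tardiness 11
Build 2: 37→40, due 14, tardiness 26
Build 6: 40→42, due 22, tardiness 20
Late builds: 4.

4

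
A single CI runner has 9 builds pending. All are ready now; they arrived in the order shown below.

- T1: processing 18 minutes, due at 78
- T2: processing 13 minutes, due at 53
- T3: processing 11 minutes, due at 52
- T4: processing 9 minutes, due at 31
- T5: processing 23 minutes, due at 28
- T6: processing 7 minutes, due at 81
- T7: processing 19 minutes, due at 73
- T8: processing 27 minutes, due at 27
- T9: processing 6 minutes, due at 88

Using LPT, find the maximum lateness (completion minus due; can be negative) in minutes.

LPT (decreasing processing time): T8 T5 T7 T1 T2 T3 T4 T6 T9.
T8: 0→27, due 27, lateness 0
T5: 27→50, due 28, lateness 22
T7: 50→69, due 73, lateness -4
T1: 69→87, due 78, lateness 9
T2: 87→100, due 53, lateness 47
T3: 100→111, due 52, lateness 59
T4: 111→120, due 31, lateness 89
T6: 120→127, due 81, lateness 46
T9: 127→133, due 88, lateness 45
Maximum = 89.

89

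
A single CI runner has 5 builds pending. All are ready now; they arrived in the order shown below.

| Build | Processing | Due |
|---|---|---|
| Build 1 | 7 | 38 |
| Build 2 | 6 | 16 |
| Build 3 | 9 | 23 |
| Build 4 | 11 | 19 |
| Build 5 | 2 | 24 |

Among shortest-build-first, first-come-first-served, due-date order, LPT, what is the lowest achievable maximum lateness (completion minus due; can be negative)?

4

SPT (increasing processing time): Build 5 Build 2 Build 1 Build 3 Build 4.
Build 5: 0→2, due 24, lateness -22
Build 2: 2→8, due 16, lateness -8
Build 1: 8→15, due 38, lateness -23
Build 3: 15→24, due 23, lateness 1
Build 4: 24→35, due 19, lateness 16
Maximum = 16.
FIFO (arrival order): Build 1 Build 2 Build 3 Build 4 Build 5.
Build 1: 0→7, due 38, lateness -31
Build 2: 7→13, due 16, lateness -3
Build 3: 13→22, due 23, lateness -1
Build 4: 22→33, due 19, lateness 14
Build 5: 33→35, due 24, lateness 11
Maximum = 14.
EDD (increasing due date): Build 2 Build 4 Build 3 Build 5 Build 1.
Build 2: 0→6, due 16, lateness -10
Build 4: 6→17, due 19, lateness -2
Build 3: 17→26, due 23, lateness 3
Build 5: 26→28, due 24, lateness 4
Build 1: 28→35, due 38, lateness -3
Maximum = 4.
LPT (decreasing processing time): Build 4 Build 3 Build 1 Build 2 Build 5.
Build 4: 0→11, due 19, lateness -8
Build 3: 11→20, due 23, lateness -3
Build 1: 20→27, due 38, lateness -11
Build 2: 27→33, due 16, lateness 17
Build 5: 33→35, due 24, lateness 11
Maximum = 17.
SPT 16, FIFO 14, EDD 4, LPT 17 → minimum 4.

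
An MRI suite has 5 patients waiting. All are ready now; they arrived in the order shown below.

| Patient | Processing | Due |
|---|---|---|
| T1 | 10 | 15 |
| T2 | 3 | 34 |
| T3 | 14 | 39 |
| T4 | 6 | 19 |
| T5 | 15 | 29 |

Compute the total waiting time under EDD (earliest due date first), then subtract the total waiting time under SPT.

27

EDD (increasing due date): T1 T4 T5 T2 T3.
T1: waits 0, runs 0→10
T4: waits 10, runs 10→16
T5: waits 16, runs 16→31
T2: waits 31, runs 31→34
T3: waits 34, runs 34→48
Sum = 0+10+16+31+34 = 91.
SPT (increasing processing time): T2 T4 T1 T3 T5.
T2: waits 0, runs 0→3
T4: waits 3, runs 3→9
T1: waits 9, runs 9→19
T3: waits 19, runs 19→33
T5: waits 33, runs 33→48
Sum = 0+3+9+19+33 = 64.
Difference = 91 − 64 = 27.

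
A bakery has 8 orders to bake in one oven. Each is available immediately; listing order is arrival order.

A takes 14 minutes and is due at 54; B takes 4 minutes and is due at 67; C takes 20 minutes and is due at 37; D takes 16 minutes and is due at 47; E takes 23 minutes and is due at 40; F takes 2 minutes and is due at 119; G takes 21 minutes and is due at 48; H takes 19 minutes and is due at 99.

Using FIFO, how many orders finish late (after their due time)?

FIFO (arrival order): A B C D E F G H.
A: 0→14, due 54, tardiness 0
B: 14→18, due 67, tardiness 0
C: 18→38, due 37, tardiness 1
D: 38→54, due 47, tardiness 7
E: 54→77, due 40, tardiness 37
F: 77→79, due 119, tardiness 0
G: 79→100, due 48, tardiness 52
H: 100→119, due 99, tardiness 20
Late orders: 5.

5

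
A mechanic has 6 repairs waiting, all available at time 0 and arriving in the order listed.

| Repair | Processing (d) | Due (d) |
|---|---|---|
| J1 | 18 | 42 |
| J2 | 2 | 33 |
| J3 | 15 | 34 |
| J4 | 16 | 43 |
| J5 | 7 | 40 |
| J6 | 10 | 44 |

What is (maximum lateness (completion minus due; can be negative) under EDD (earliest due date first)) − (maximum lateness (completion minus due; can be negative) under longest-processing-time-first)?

EDD (increasing due date): J2 J3 J5 J1 J4 J6.
J2: 0→2, due 33, lateness -31
J3: 2→17, due 34, lateness -17
J5: 17→24, due 40, lateness -16
J1: 24→42, due 42, lateness 0
J4: 42→58, due 43, lateness 15
J6: 58→68, due 44, lateness 24
Maximum = 24.
LPT (decreasing processing time): J1 J4 J3 J6 J5 J2.
J1: 0→18, due 42, lateness -24
J4: 18→34, due 43, lateness -9
J3: 34→49, due 34, lateness 15
J6: 49→59, due 44, lateness 15
J5: 59→66, due 40, lateness 26
J2: 66→68, due 33, lateness 35
Maximum = 35.
Difference = 24 − 35 = -11.

-11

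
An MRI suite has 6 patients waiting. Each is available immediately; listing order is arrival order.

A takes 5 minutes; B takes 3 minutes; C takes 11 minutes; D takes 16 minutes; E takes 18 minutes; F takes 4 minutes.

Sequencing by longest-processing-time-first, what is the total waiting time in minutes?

201

LPT (decreasing processing time): E D C A F B.
E: waits 0, runs 0→18
D: waits 18, runs 18→34
C: waits 34, runs 34→45
A: waits 45, runs 45→50
F: waits 50, runs 50→54
B: waits 54, runs 54→57
Sum = 0+18+34+45+50+54 = 201.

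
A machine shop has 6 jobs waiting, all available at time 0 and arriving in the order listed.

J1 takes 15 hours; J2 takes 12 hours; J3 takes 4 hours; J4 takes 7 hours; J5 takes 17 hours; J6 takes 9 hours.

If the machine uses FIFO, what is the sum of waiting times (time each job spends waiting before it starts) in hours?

FIFO (arrival order): J1 J2 J3 J4 J5 J6.
J1: waits 0, runs 0→15
J2: waits 15, runs 15→27
J3: waits 27, runs 27→31
J4: waits 31, runs 31→38
J5: waits 38, runs 38→55
J6: waits 55, runs 55→64
Sum = 0+15+27+31+38+55 = 166.

166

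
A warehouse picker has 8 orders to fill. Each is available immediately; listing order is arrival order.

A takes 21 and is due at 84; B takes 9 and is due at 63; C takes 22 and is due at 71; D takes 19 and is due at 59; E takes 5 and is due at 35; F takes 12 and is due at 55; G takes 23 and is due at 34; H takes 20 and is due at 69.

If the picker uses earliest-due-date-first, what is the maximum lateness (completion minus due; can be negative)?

EDD (increasing due date): G E F D B H C A.
G: 0→23, due 34, lateness -11
E: 23→28, due 35, lateness -7
F: 28→40, due 55, lateness -15
D: 40→59, due 59, lateness 0
B: 59→68, due 63, lateness 5
H: 68→88, due 69, lateness 19
C: 88→110, due 71, lateness 39
A: 110→131, due 84, lateness 47
Maximum = 47.

47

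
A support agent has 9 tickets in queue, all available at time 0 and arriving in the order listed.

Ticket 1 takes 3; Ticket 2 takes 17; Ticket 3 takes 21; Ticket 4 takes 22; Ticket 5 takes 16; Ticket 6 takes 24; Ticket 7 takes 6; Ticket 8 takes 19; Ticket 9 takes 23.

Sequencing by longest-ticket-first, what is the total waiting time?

755

LPT (decreasing processing time): Ticket 6 Ticket 9 Ticket 4 Ticket 3 Ticket 8 Ticket 2 Ticket 5 Ticket 7 Ticket 1.
Ticket 6: waits 0, runs 0→24
Ticket 9: waits 24, runs 24→47
Ticket 4: waits 47, runs 47→69
Ticket 3: waits 69, runs 69→90
Ticket 8: waits 90, runs 90→109
Ticket 2: waits 109, runs 109→126
Ticket 5: waits 126, runs 126→142
Ticket 7: waits 142, runs 142→148
Ticket 1: waits 148, runs 148→151
Sum = 0+24+47+69+90+109+126+142+148 = 755.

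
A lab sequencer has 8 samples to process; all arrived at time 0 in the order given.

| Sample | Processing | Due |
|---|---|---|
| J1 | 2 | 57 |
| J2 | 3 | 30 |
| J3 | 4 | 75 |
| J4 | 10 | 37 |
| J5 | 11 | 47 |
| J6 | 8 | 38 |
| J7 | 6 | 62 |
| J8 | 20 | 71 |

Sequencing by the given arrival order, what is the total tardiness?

0

FIFO (arrival order): J1 J2 J3 J4 J5 J6 J7 J8.
J1: 0→2, due 57, tardiness 0
J2: 2→5, due 30, tardiness 0
J3: 5→9, due 75, tardiness 0
J4: 9→19, due 37, tardiness 0
J5: 19→30, due 47, tardiness 0
J6: 30→38, due 38, tardiness 0
J7: 38→44, due 62, tardiness 0
J8: 44→64, due 71, tardiness 0
Sum = 0+0+0+0+0+0+0+0 = 0.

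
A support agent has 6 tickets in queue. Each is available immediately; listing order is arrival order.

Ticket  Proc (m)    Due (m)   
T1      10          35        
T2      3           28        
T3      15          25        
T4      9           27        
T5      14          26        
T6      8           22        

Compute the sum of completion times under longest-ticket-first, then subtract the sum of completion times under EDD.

24

LPT (decreasing processing time): T3 T5 T1 T4 T6 T2.
T3: 0→15
T5: 15→29
T1: 29→39
T4: 39→48
T6: 48→56
T2: 56→59
Sum = 15+29+39+48+56+59 = 246.
EDD (increasing due date): T6 T3 T5 T4 T2 T1.
T6: 0→8
T3: 8→23
T5: 23→37
T4: 37→46
T2: 46→49
T1: 49→59
Sum = 8+23+37+46+49+59 = 222.
Difference = 246 − 222 = 24.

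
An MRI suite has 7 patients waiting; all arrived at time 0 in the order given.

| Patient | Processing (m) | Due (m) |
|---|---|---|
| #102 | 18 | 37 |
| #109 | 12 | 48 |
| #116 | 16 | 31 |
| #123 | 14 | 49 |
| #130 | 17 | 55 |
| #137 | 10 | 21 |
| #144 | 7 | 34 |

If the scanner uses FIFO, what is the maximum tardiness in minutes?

66

FIFO (arrival order): #102 #109 #116 #123 #130 #137 #144.
#102: 0→18, due 37, tardiness 0
#109: 18→30, due 48, tardiness 0
#116: 30→46, due 31, tardiness 15
#123: 46→60, due 49, tardiness 11
#130: 60→77, due 55, tardiness 22
#137: 77→87, due 21, tardiness 66
#144: 87→94, due 34, tardiness 60
Maximum = 66.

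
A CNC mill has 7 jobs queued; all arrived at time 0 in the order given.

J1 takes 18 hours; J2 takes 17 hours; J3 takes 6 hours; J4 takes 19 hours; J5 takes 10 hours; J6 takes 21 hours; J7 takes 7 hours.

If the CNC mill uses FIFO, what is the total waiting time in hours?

315

FIFO (arrival order): J1 J2 J3 J4 J5 J6 J7.
J1: waits 0, runs 0→18
J2: waits 18, runs 18→35
J3: waits 35, runs 35→41
J4: waits 41, runs 41→60
J5: waits 60, runs 60→70
J6: waits 70, runs 70→91
J7: waits 91, runs 91→98
Sum = 0+18+35+41+60+70+91 = 315.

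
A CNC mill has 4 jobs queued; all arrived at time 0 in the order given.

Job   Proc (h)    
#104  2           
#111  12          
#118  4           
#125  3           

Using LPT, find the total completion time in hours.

LPT (decreasing processing time): #111 #118 #125 #104.
#111: 0→12
#118: 12→16
#125: 16→19
#104: 19→21
Sum = 12+16+19+21 = 68.

68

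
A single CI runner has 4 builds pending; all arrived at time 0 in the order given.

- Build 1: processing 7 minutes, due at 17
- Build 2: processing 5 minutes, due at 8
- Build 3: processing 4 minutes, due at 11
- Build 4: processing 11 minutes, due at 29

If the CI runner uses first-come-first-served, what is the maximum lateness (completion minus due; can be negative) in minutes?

FIFO (arrival order): Build 1 Build 2 Build 3 Build 4.
Build 1: 0→7, due 17, lateness -10
Build 2: 7→12, due 8, lateness 4
Build 3: 12→16, due 11, lateness 5
Build 4: 16→27, due 29, lateness -2
Maximum = 5.

5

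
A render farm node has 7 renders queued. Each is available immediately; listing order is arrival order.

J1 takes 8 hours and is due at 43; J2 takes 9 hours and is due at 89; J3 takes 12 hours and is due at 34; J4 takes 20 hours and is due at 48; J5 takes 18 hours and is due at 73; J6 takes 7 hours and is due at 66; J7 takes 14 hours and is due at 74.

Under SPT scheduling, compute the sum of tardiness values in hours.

42

SPT (increasing processing time): J6 J1 J2 J3 J7 J5 J4.
J6: 0→7, due 66, tardiness 0
J1: 7→15, due 43, tardiness 0
J2: 15→24, due 89, tardiness 0
J3: 24→36, due 34, tardiness 2
J7: 36→50, due 74, tardiness 0
J5: 50→68, due 73, tardiness 0
J4: 68→88, due 48, tardiness 40
Sum = 0+0+0+2+0+0+40 = 42.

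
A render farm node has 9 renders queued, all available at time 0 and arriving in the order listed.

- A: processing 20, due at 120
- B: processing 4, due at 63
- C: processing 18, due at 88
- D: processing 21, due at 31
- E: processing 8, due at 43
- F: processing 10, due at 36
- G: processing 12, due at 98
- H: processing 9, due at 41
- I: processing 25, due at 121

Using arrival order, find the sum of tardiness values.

172

FIFO (arrival order): A B C D E F G H I.
A: 0→20, due 120, tardiness 0
B: 20→24, due 63, tardiness 0
C: 24→42, due 88, tardiness 0
D: 42→63, due 31, tardiness 32
E: 63→71, due 43, tardiness 28
F: 71→81, due 36, tardiness 45
G: 81→93, due 98, tardiness 0
H: 93→102, due 41, tardiness 61
I: 102→127, due 121, tardiness 6
Sum = 0+0+0+32+28+45+0+61+6 = 172.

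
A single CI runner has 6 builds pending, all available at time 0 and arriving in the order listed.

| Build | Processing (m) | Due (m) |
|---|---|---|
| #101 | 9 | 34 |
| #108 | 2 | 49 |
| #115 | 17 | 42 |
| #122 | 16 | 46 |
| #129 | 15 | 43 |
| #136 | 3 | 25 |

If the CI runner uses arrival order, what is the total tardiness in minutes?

FIFO (arrival order): #101 #108 #115 #122 #129 #136.
#101: 0→9, due 34, tardiness 0
#108: 9→11, due 49, tardiness 0
#115: 11→28, due 42, tardiness 0
#122: 28→44, due 46, tardiness 0
#129: 44→59, due 43, tardiness 16
#136: 59→62, due 25, tardiness 37
Sum = 0+0+0+0+16+37 = 53.

53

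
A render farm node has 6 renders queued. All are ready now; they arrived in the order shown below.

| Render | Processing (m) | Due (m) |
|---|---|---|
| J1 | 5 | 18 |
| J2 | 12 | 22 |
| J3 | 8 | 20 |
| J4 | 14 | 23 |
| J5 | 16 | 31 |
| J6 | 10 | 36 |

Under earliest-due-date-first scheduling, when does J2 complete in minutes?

EDD (increasing due date): J1 J3 J2 J4 J5 J6.
J1: 0→5
J3: 5→13
J2: 13→25

25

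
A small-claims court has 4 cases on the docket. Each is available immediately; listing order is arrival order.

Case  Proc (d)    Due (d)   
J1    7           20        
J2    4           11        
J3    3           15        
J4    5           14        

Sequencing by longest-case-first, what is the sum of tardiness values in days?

9

LPT (decreasing processing time): J1 J4 J2 J3.
J1: 0→7, due 20, tardiness 0
J4: 7→12, due 14, tardiness 0
J2: 12→16, due 11, tardiness 5
J3: 16→19, due 15, tardiness 4
Sum = 0+0+5+4 = 9.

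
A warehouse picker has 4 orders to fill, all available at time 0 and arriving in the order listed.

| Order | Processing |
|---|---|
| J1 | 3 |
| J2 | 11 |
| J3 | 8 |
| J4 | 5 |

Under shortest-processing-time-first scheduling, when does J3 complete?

16

SPT (increasing processing time): J1 J4 J3 J2.
J1: 0→3
J4: 3→8
J3: 8→16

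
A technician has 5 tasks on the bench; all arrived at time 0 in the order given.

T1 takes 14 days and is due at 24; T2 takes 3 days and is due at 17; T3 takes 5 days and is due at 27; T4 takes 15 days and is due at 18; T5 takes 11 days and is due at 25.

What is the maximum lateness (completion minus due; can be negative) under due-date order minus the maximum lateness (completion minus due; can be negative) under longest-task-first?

EDD (increasing due date): T2 T4 T1 T5 T3.
T2: 0→3, due 17, lateness -14
T4: 3→18, due 18, lateness 0
T1: 18→32, due 24, lateness 8
T5: 32→43, due 25, lateness 18
T3: 43→48, due 27, lateness 21
Maximum = 21.
LPT (decreasing processing time): T4 T1 T5 T3 T2.
T4: 0→15, due 18, lateness -3
T1: 15→29, due 24, lateness 5
T5: 29→40, due 25, lateness 15
T3: 40→45, due 27, lateness 18
T2: 45→48, due 17, lateness 31
Maximum = 31.
Difference = 21 − 31 = -10.

-10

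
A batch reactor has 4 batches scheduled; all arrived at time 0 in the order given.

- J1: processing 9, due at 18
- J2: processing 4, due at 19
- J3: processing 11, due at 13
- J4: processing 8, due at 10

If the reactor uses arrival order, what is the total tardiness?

33

FIFO (arrival order): J1 J2 J3 J4.
J1: 0→9, due 18, tardiness 0
J2: 9→13, due 19, tardiness 0
J3: 13→24, due 13, tardiness 11
J4: 24→32, due 10, tardiness 22
Sum = 0+0+11+22 = 33.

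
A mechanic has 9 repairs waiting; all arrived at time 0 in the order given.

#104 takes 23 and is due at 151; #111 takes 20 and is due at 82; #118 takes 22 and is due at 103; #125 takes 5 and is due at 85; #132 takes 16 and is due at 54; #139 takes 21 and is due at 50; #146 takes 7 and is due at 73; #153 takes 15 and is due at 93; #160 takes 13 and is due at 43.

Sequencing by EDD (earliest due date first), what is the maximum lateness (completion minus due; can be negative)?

16

EDD (increasing due date): #160 #139 #132 #146 #111 #125 #153 #118 #104.
#160: 0→13, due 43, lateness -30
#139: 13→34, due 50, lateness -16
#132: 34→50, due 54, lateness -4
#146: 50→57, due 73, lateness -16
#111: 57→77, due 82, lateness -5
#125: 77→82, due 85, lateness -3
#153: 82→97, due 93, lateness 4
#118: 97→119, due 103, lateness 16
#104: 119→142, due 151, lateness -9
Maximum = 16.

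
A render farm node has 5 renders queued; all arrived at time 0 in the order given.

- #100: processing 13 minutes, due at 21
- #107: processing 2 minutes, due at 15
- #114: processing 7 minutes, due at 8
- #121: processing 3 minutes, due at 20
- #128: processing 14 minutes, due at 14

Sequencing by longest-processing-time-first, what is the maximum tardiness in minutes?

26

LPT (decreasing processing time): #128 #100 #114 #121 #107.
#128: 0→14, due 14, tardiness 0
#100: 14→27, due 21, tardiness 6
#114: 27→34, due 8, tardiness 26
#121: 34→37, due 20, tardiness 17
#107: 37→39, due 15, tardiness 24
Maximum = 26.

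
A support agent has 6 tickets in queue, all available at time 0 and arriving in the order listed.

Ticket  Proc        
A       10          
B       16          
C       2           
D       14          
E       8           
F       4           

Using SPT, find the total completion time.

138

SPT (increasing processing time): C F E A D B.
C: 0→2
F: 2→6
E: 6→14
A: 14→24
D: 24→38
B: 38→54
Sum = 2+6+14+24+38+54 = 138.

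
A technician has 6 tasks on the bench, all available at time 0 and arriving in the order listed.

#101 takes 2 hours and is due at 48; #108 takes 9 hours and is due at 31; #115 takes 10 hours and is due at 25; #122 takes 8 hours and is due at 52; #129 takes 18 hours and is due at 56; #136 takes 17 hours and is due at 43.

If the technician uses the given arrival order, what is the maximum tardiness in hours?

FIFO (arrival order): #101 #108 #115 #122 #129 #136.
#101: 0→2, due 48, tardiness 0
#108: 2→11, due 31, tardiness 0
#115: 11→21, due 25, tardiness 0
#122: 21→29, due 52, tardiness 0
#129: 29→47, due 56, tardiness 0
#136: 47→64, due 43, tardiness 21
Maximum = 21.

21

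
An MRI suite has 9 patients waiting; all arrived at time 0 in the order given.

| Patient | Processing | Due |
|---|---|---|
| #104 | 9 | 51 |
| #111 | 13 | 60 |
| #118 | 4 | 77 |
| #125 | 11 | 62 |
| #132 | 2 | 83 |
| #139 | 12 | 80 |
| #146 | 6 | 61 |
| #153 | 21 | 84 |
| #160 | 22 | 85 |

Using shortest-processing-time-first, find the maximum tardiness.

SPT (increasing processing time): #132 #118 #146 #104 #125 #139 #111 #153 #160.
#132: 0→2, due 83, tardiness 0
#118: 2→6, due 77, tardiness 0
#146: 6→12, due 61, tardiness 0
#104: 12→21, due 51, tardiness 0
#125: 21→32, due 62, tardiness 0
#139: 32→44, due 80, tardiness 0
#111: 44→57, due 60, tardiness 0
#153: 57→78, due 84, tardiness 0
#160: 78→100, due 85, tardiness 15
Maximum = 15.

15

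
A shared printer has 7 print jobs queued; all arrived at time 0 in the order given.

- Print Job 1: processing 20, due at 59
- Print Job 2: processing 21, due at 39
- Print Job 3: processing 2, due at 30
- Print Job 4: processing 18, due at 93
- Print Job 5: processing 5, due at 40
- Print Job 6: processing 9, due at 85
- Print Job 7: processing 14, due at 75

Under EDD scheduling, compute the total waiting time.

EDD (increasing due date): Print Job 3 Print Job 2 Print Job 5 Print Job 1 Print Job 7 Print Job 6 Print Job 4.
Print Job 3: waits 0, runs 0→2
Print Job 2: waits 2, runs 2→23
Print Job 5: waits 23, runs 23→28
Print Job 1: waits 28, runs 28→48
Print Job 7: waits 48, runs 48→62
Print Job 6: waits 62, runs 62→71
Print Job 4: waits 71, runs 71→89
Sum = 0+2+23+28+48+62+71 = 234.

234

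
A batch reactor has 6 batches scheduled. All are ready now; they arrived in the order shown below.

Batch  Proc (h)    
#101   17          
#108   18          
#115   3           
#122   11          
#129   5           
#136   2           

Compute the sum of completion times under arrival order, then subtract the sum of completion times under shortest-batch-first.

117

FIFO (arrival order): #101 #108 #115 #122 #129 #136.
#101: 0→17
#108: 17→35
#115: 35→38
#122: 38→49
#129: 49→54
#136: 54→56
Sum = 17+35+38+49+54+56 = 249.
SPT (increasing processing time): #136 #115 #129 #122 #101 #108.
#136: 0→2
#115: 2→5
#129: 5→10
#122: 10→21
#101: 21→38
#108: 38→56
Sum = 2+5+10+21+38+56 = 132.
Difference = 249 − 132 = 117.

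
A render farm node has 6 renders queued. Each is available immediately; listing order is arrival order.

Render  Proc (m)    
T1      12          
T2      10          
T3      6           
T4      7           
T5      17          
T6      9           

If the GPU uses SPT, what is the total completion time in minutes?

SPT (increasing processing time): T3 T4 T6 T2 T1 T5.
T3: 0→6
T4: 6→13
T6: 13→22
T2: 22→32
T1: 32→44
T5: 44→61
Sum = 6+13+22+32+44+61 = 178.

178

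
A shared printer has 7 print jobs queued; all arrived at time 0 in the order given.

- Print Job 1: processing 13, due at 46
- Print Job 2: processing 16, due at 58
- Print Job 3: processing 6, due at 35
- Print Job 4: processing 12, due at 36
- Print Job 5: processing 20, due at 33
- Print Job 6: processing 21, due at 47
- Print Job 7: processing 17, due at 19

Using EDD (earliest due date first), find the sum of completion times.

414

EDD (increasing due date): Print Job 7 Print Job 5 Print Job 3 Print Job 4 Print Job 1 Print Job 6 Print Job 2.
Print Job 7: 0→17
Print Job 5: 17→37
Print Job 3: 37→43
Print Job 4: 43→55
Print Job 1: 55→68
Print Job 6: 68→89
Print Job 2: 89→105
Sum = 17+37+43+55+68+89+105 = 414.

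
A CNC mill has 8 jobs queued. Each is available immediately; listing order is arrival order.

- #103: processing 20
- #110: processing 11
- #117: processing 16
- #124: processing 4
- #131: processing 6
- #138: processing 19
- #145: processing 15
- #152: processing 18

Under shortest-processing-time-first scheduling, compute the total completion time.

391

SPT (increasing processing time): #124 #131 #110 #145 #117 #152 #138 #103.
#124: 0→4
#131: 4→10
#110: 10→21
#145: 21→36
#117: 36→52
#152: 52→70
#138: 70→89
#103: 89→109
Sum = 4+10+21+36+52+70+89+109 = 391.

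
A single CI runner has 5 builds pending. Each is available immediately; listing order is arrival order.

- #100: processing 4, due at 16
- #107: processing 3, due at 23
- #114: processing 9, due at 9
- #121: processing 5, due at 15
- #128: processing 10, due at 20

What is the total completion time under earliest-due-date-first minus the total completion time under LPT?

EDD (increasing due date): #114 #121 #100 #128 #107.
#114: 0→9
#121: 9→14
#100: 14→18
#128: 18→28
#107: 28→31
Sum = 9+14+18+28+31 = 100.
LPT (decreasing processing time): #128 #114 #121 #100 #107.
#128: 0→10
#114: 10→19
#121: 19→24
#100: 24→28
#107: 28→31
Sum = 10+19+24+28+31 = 112.
Difference = 100 − 112 = -12.

-12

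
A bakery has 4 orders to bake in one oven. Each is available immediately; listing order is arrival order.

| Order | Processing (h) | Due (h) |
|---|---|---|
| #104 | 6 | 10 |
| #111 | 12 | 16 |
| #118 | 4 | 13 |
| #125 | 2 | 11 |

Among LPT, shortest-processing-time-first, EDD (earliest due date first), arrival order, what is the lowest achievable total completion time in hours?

LPT (decreasing processing time): #111 #104 #118 #125.
#111: 0→12
#104: 12→18
#118: 18→22
#125: 22→24
Sum = 12+18+22+24 = 76.
SPT (increasing processing time): #125 #118 #104 #111.
#125: 0→2
#118: 2→6
#104: 6→12
#111: 12→24
Sum = 2+6+12+24 = 44.
EDD (increasing due date): #104 #125 #118 #111.
#104: 0→6
#125: 6→8
#118: 8→12
#111: 12→24
Sum = 6+8+12+24 = 50.
FIFO (arrival order): #104 #111 #118 #125.
#104: 0→6
#111: 6→18
#118: 18→22
#125: 22→24
Sum = 6+18+22+24 = 70.
LPT 76, SPT 44, EDD 50, FIFO 70 → minimum 44.

44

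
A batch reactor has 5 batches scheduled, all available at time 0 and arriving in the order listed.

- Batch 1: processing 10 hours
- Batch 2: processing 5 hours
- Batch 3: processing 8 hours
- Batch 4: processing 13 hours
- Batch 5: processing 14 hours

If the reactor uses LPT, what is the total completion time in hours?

173

LPT (decreasing processing time): Batch 5 Batch 4 Batch 1 Batch 3 Batch 2.
Batch 5: 0→14
Batch 4: 14→27
Batch 1: 27→37
Batch 3: 37→45
Batch 2: 45→50
Sum = 14+27+37+45+50 = 173.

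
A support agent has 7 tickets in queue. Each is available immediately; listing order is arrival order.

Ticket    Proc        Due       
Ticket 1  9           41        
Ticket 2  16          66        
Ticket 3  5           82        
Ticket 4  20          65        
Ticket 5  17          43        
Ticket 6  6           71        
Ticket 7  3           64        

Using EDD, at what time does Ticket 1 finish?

EDD (increasing due date): Ticket 1 Ticket 5 Ticket 7 Ticket 4 Ticket 2 Ticket 6 Ticket 3.
Ticket 1: 0→9

9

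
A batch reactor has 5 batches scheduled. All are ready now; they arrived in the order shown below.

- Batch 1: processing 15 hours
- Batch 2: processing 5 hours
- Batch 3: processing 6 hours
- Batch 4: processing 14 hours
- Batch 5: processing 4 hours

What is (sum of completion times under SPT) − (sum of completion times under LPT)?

SPT (increasing processing time): Batch 5 Batch 2 Batch 3 Batch 4 Batch 1.
Batch 5: 0→4
Batch 2: 4→9
Batch 3: 9→15
Batch 4: 15→29
Batch 1: 29→44
Sum = 4+9+15+29+44 = 101.
LPT (decreasing processing time): Batch 1 Batch 4 Batch 3 Batch 2 Batch 5.
Batch 1: 0→15
Batch 4: 15→29
Batch 3: 29→35
Batch 2: 35→40
Batch 5: 40→44
Sum = 15+29+35+40+44 = 163.
Difference = 101 − 163 = -62.

-62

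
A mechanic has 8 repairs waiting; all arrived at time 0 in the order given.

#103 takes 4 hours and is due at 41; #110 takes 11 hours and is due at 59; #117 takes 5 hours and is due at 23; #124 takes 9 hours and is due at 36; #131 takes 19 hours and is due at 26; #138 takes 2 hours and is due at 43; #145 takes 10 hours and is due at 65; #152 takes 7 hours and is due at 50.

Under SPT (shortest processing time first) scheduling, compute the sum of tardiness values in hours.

SPT (increasing processing time): #138 #103 #117 #152 #124 #145 #110 #131.
#138: 0→2, due 43, tardiness 0
#103: 2→6, due 41, tardiness 0
#117: 6→11, due 23, tardiness 0
#152: 11→18, due 50, tardiness 0
#124: 18→27, due 36, tardiness 0
#145: 27→37, due 65, tardiness 0
#110: 37→48, due 59, tardiness 0
#131: 48→67, due 26, tardiness 41
Sum = 0+0+0+0+0+0+0+41 = 41.

41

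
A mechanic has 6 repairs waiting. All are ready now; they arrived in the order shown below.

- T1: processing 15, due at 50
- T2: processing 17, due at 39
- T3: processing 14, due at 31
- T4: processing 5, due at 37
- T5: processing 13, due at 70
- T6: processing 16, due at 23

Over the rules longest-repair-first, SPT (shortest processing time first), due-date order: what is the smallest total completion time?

245

LPT (decreasing processing time): T2 T6 T1 T3 T5 T4.
T2: 0→17
T6: 17→33
T1: 33→48
T3: 48→62
T5: 62→75
T4: 75→80
Sum = 17+33+48+62+75+80 = 315.
SPT (increasing processing time): T4 T5 T3 T1 T6 T2.
T4: 0→5
T5: 5→18
T3: 18→32
T1: 32→47
T6: 47→63
T2: 63→80
Sum = 5+18+32+47+63+80 = 245.
EDD (increasing due date): T6 T3 T4 T2 T1 T5.
T6: 0→16
T3: 16→30
T4: 30→35
T2: 35→52
T1: 52→67
T5: 67→80
Sum = 16+30+35+52+67+80 = 280.
LPT 315, SPT 245, EDD 280 → minimum 245.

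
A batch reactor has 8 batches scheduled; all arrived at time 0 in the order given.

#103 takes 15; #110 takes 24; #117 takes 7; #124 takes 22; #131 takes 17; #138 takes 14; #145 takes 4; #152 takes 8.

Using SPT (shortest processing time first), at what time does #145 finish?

SPT (increasing processing time): #145 #117 #152 #138 #103 #131 #124 #110.
#145: 0→4

4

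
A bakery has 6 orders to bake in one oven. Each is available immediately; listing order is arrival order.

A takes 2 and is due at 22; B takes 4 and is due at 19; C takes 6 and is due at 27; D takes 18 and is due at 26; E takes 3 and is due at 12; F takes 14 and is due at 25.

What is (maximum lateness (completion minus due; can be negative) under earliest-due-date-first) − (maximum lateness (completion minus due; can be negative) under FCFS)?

EDD (increasing due date): E B A F D C.
E: 0→3, due 12, lateness -9
B: 3→7, due 19, lateness -12
A: 7→9, due 22, lateness -13
F: 9→23, due 25, lateness -2
D: 23→41, due 26, lateness 15
C: 41→47, due 27, lateness 20
Maximum = 20.
FIFO (arrival order): A B C D E F.
A: 0→2, due 22, lateness -20
B: 2→6, due 19, lateness -13
C: 6→12, due 27, lateness -15
D: 12→30, due 26, lateness 4
E: 30→33, due 12, lateness 21
F: 33→47, due 25, lateness 22
Maximum = 22.
Difference = 20 − 22 = -2.

-2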